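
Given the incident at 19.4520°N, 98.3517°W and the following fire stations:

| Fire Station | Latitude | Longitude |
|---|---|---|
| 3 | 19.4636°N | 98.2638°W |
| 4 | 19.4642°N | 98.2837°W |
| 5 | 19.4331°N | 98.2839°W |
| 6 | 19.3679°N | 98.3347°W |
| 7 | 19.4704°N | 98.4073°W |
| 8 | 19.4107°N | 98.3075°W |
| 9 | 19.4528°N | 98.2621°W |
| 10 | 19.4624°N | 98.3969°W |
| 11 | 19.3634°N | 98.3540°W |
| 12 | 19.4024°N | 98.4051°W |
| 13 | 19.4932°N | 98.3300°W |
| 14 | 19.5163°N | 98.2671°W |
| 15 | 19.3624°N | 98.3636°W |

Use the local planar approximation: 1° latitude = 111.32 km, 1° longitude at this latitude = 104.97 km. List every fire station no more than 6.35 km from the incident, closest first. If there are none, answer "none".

10, 13, 7

Distances from 19.4520°N, 98.3517°W:
3: 9.3168 km
4: 7.2660 km
5: 7.4214 km
6: 9.5306 km
7: 6.1853 km
8: 6.5317 km
9: 9.4057 km
10: 4.8838 km
11: 9.8659 km
12: 7.8681 km
13: 5.1209 km
14: 11.4060 km
15: 10.0522 km
Threshold 6.35 km: 10 (4.8838 km), 13 (5.1209 km), 7 (6.1853 km) are within range.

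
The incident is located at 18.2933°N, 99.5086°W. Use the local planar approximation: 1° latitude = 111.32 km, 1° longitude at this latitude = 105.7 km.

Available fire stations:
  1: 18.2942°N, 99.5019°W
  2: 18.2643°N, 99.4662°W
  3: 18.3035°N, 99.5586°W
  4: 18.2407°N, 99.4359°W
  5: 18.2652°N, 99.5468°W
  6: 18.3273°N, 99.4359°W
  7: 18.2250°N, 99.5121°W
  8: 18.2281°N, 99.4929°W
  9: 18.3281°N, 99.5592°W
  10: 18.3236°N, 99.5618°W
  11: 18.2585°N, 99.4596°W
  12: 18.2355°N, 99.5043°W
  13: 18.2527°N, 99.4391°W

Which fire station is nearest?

Distances from 18.2933°N, 99.5086°W:
1: 0.7152 km
2: 5.5233 km
3: 5.4056 km
4: 9.6611 km
5: 5.1077 km
6: 8.5659 km
7: 7.6122 km
8: 7.4454 km
9: 6.6040 km
10: 6.5573 km
11: 6.4678 km
12: 6.4503 km
13: 8.6251 km
Minimum: 1 at 0.7152 km.

1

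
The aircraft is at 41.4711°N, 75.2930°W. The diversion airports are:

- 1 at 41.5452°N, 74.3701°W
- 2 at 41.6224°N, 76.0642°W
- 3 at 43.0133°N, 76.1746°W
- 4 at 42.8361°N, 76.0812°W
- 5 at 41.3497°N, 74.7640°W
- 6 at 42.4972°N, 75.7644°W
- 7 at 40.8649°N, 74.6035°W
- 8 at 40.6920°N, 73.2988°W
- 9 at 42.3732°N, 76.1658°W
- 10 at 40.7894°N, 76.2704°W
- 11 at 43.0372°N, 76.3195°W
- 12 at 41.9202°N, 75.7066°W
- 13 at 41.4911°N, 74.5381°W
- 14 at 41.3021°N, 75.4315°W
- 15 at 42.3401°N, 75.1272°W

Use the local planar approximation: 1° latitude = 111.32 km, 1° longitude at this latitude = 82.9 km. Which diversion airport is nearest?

Distances from 41.4711°N, 75.2930°W:
1: 76.9518 km
2: 66.1138 km
3: 186.5867 km
4: 165.4053 km
5: 45.8892 km
6: 120.7254 km
7: 88.4368 km
8: 186.6880 km
9: 123.7732 km
10: 111.0140 km
11: 193.9982 km
12: 60.6219 km
13: 62.6208 km
14: 22.0400 km
15: 97.7087 km
Minimum: 14 at 22.0400 km.

14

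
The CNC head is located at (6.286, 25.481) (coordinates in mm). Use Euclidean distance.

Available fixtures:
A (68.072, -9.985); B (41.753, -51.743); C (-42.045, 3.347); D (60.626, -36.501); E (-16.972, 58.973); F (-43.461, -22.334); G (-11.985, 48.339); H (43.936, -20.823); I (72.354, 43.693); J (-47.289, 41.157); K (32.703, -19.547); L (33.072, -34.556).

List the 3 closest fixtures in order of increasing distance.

Distances from (6.286, 25.481):
A: 71.241 mm
B: 84.979 mm
C: 53.158 mm
D: 82.429 mm
E: 40.776 mm
F: 69.000 mm
G: 29.263 mm
H: 59.679 mm
I: 68.532 mm
J: 55.821 mm
K: 52.205 mm
L: 65.741 mm
Sorted: G (29.263 mm) < E (40.776 mm) < K (52.205 mm) < C (53.158 mm) < J (55.821 mm) < …

G, E, K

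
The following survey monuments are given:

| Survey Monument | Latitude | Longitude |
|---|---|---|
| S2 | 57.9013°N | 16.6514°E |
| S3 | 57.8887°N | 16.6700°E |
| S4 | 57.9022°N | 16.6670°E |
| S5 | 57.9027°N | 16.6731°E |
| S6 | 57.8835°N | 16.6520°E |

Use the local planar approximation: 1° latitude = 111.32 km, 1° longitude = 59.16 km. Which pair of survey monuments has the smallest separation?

S4 and S5

Pairwise distances:
S2–S3: 1.7828 km
S2–S4: 0.9283 km
S2–S5: 1.2932 km
S2–S6: 1.9818 km
S3–S4: 1.5133 km
S3–S5: 1.5692 km
S3–S6: 1.2120 km
S4–S5: 0.3651 km
S4–S6: 2.2629 km
S5–S6: 2.4752 km
Closest pair: S4–S5 at 0.3651 km.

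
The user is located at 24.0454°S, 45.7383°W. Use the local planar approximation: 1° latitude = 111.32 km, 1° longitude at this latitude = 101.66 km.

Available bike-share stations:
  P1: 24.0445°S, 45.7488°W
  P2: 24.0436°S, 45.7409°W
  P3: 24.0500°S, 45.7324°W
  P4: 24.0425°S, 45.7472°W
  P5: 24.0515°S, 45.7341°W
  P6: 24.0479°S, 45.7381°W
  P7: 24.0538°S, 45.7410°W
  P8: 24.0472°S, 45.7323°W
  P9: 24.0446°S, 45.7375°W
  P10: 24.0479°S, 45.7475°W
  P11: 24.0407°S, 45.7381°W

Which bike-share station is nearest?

Distances from 24.0454°S, 45.7383°W:
P1: 1.0721 km
P2: 0.3317 km
P3: 0.7887 km
P4: 0.9606 km
P5: 0.8021 km
P6: 0.2790 km
P7: 0.9745 km
P8: 0.6420 km
P9: 0.1206 km
P10: 0.9758 km
P11: 0.5236 km
Minimum: P9 at 0.1206 km.

P9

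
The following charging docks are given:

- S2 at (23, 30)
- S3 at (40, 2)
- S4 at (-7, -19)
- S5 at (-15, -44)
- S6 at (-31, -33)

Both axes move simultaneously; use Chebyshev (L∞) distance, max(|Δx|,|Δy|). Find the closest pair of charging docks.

Pairwise distances:
S2–S3: 28
S2–S4: 49
S2–S5: 74
S2–S6: 63
S3–S4: 47
S3–S5: 55
S3–S6: 71
S4–S5: 25
S4–S6: 24
S5–S6: 16
Closest pair: S5–S6 at 16.

S5 and S6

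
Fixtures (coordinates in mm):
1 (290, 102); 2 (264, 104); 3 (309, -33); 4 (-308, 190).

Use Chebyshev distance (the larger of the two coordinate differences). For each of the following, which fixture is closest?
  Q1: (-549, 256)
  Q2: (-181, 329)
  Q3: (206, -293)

Q1→4; Q2→4; Q3→3

Q1 at (-549, 256):
  1: max(|839|, |-154|) = 839 mm
  2: max(|813|, |-152|) = 813 mm
  3: max(|858|, |-289|) = 858 mm
  4: max(|241|, |-66|) = 241 mm
  → nearest: 4 (241 mm)
Q2 at (-181, 329):
  1: max(|471|, |-227|) = 471 mm
  2: max(|445|, |-225|) = 445 mm
  3: max(|490|, |-362|) = 490 mm
  4: max(|-127|, |-139|) = 139 mm
  → nearest: 4 (139 mm)
Q3 at (206, -293):
  1: max(|84|, |395|) = 395 mm
  2: max(|58|, |397|) = 397 mm
  3: max(|103|, |260|) = 260 mm
  4: max(|-514|, |483|) = 514 mm
  → nearest: 3 (260 mm)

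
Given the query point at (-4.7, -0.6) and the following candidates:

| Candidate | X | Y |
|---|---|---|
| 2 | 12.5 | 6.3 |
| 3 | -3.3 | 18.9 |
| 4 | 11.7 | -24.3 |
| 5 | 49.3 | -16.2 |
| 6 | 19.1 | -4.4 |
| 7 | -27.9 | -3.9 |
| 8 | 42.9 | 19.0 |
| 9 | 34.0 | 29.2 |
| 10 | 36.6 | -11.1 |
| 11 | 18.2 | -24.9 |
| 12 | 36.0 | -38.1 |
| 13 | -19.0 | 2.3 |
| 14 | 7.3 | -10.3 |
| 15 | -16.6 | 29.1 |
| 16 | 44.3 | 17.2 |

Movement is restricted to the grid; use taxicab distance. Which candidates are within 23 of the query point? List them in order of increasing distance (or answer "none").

13, 3, 14

Distances from (-4.7, -0.6):
2: |17.2| + |6.9| = 17.2 + 6.9 = 24.1
3: |1.4| + |19.5| = 1.4 + 19.5 = 20.9
4: |16.4| + |-23.7| = 16.4 + 23.7 = 40.1
5: |54.0| + |-15.6| = 54.0 + 15.6 = 69.6
6: |23.8| + |-3.8| = 23.8 + 3.8 = 27.6
7: |-23.2| + |-3.3| = 23.2 + 3.3 = 26.5
8: |47.6| + |19.6| = 47.6 + 19.6 = 67.2
9: |38.7| + |29.8| = 38.7 + 29.8 = 68.5
10: |41.3| + |-10.5| = 41.3 + 10.5 = 51.8
11: |22.9| + |-24.3| = 22.9 + 24.3 = 47.2
12: |40.7| + |-37.5| = 40.7 + 37.5 = 78.2
13: |-14.3| + |2.9| = 14.3 + 2.9 = 17.2
14: |12.0| + |-9.7| = 12.0 + 9.7 = 21.7
15: |-11.9| + |29.7| = 11.9 + 29.7 = 41.6
16: |49.0| + |17.8| = 49.0 + 17.8 = 66.8
Threshold 23: 13 (17.2), 3 (20.9), 14 (21.7) are within range.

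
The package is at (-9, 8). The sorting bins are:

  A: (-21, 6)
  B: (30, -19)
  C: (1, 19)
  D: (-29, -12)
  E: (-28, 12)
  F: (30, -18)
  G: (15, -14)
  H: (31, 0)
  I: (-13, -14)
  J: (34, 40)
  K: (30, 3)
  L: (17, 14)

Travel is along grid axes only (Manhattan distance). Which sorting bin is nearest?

A

Distances from (-9, 8):
A: 14
B: 66
C: 21
D: 40
E: 23
F: 65
G: 46
H: 48
I: 26
J: 75
K: 44
L: 32
Minimum: A at 14.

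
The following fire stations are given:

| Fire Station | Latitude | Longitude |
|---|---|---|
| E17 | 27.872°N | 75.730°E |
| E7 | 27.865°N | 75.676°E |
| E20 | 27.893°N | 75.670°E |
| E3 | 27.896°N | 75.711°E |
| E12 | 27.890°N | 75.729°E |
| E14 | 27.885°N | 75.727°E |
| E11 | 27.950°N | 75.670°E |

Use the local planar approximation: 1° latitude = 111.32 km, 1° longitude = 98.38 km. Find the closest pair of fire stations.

E12 and E14

Pairwise distances:
E17–E7: 5.369 km
E17–E20: 6.349 km
E17–E3: 3.261 km
E17–E12: 2.006 km
E17–E14: 1.477 km
E17–E11: 10.499 km
E7–E20: 3.172 km
E7–E3: 4.875 km
E7–E12: 5.910 km
E7–E14: 5.489 km
E7–E11: 9.481 km
E20–E3: 4.047 km
E20–E12: 5.814 km
E20–E14: 5.678 km
E20–E11: 6.345 km
E3–E12: 1.893 km
E3–E14: 1.994 km
E3–E11: 7.239 km
E12–E14: 0.590 km
E12–E11: 8.849 km
E14–E11: 9.154 km
Closest pair: E12–E14 at 0.590 km.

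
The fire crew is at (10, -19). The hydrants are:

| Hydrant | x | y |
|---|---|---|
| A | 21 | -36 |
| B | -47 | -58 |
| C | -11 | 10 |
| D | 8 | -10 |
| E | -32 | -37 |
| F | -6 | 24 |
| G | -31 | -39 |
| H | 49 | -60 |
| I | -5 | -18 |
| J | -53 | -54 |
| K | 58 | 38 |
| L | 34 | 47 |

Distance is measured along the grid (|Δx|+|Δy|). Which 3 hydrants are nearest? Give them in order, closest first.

D, I, A

Distances from (10, -19):
A: 28
B: 96
C: 50
D: 11
E: 60
F: 59
G: 61
H: 80
I: 16
J: 98
K: 105
L: 90
Sorted: D (11) < I (16) < A (28) < C (50) < F (59) < …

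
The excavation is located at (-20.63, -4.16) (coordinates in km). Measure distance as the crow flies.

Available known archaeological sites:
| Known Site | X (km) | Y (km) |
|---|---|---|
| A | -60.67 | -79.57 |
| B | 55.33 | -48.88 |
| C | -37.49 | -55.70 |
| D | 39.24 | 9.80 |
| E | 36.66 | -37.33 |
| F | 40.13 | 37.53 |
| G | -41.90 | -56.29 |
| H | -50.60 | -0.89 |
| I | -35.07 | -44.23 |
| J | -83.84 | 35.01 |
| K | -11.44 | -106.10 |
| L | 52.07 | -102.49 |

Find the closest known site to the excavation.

Distances from (-20.63, -4.16):
A: √((-40.04)² + (-75.41)²) = √(1603.2016 + 5686.6681) = 85.38 km
B: √((75.96)² + (-44.72)²) = √(5769.9216 + 1999.8784) = 88.15 km
C: √((-16.86)² + (-51.54)²) = √(284.2596 + 2656.3716) = 54.23 km
D: √((59.87)² + (13.96)²) = √(3584.4169 + 194.8816) = 61.48 km
E: √((57.29)² + (-33.17)²) = √(3282.1441 + 1100.2489) = 66.20 km
F: √((60.76)² + (41.69)²) = √(3691.7776 + 1738.0561) = 73.69 km
G: √((-21.27)² + (-52.13)²) = √(452.4129 + 2717.5369) = 56.30 km
H: √((-29.97)² + (3.27)²) = √(898.2009 + 10.6929) = 30.15 km
I: √((-14.44)² + (-40.07)²) = √(208.5136 + 1605.6049) = 42.59 km
J: √((-63.21)² + (39.17)²) = √(3995.5041 + 1534.2889) = 74.36 km
K: √((9.19)² + (-101.94)²) = √(84.4561 + 10391.7636) = 102.35 km
L: √((72.70)² + (-98.33)²) = √(5285.2900 + 9668.7889) = 122.29 km
Minimum: H at 30.15 km.

H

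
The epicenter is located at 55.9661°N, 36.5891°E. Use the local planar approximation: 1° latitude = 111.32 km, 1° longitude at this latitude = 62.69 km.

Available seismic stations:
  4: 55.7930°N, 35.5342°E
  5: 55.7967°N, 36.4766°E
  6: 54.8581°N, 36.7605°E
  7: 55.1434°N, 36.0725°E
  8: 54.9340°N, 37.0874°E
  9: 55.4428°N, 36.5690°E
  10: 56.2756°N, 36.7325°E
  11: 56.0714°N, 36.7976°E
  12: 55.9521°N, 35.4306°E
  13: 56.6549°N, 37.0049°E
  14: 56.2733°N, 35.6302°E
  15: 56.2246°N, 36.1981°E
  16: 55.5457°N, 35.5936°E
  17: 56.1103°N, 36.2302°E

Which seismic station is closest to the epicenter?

Distances from 55.9661°N, 36.5891°E:
4: √((-0.1731·111.32)² + (-1.0549·62.69)²) = √(371.313322 + 4373.399232) = 68.8819 km
5: √((-0.1694·111.32)² + (-0.1125·62.69)²) = √(355.609379 + 49.739519) = 20.1333 km
6: √((-1.1080·111.32)² + (0.1714·62.69)²) = √(15213.387107 + 115.456443) = 123.8097 km
7: √((-0.8227·111.32)² + (-0.5166·62.69)²) = √(8387.439295 + 1048.830585) = 97.1405 km
8: √((-1.0321·111.32)² + (0.4983·62.69)²) = √(13200.486930 + 975.839321) = 119.0644 km
9: √((-0.5233·111.32)² + (-0.0201·62.69)²) = √(3393.500088 + 1.587774) = 58.2674 km
10: √((0.3095·111.32)² + (0.1434·62.69)²) = √(1187.046419 + 80.815533) = 35.6070 km
11: √((0.1053·111.32)² + (0.2085·62.69)²) = √(137.405190 + 170.847512) = 17.5571 km
12: √((-0.0140·111.32)² + (-1.1585·62.69)²) = √(2.428860 + 5274.588893) = 72.6431 km
13: √((0.6888·111.32)² + (0.4158·62.69)²) = √(5879.395454 + 679.462527) = 80.9868 km
14: √((0.3072·111.32)² + (-0.9589·62.69)²) = √(1169.469280 + 3613.625789) = 69.1599 km
15: √((0.2585·111.32)² + (-0.3910·62.69)²) = √(828.070837 + 600.827849) = 37.8008 km
16: √((-0.4204·111.32)² + (-0.9955·62.69)²) = √(2190.139662 + 3894.745358) = 78.0057 km
17: √((0.1442·111.32)² + (-0.3589·62.69)²) = √(257.677748 + 506.224845) = 27.6388 km
Minimum: 11 at 17.5571 km.

11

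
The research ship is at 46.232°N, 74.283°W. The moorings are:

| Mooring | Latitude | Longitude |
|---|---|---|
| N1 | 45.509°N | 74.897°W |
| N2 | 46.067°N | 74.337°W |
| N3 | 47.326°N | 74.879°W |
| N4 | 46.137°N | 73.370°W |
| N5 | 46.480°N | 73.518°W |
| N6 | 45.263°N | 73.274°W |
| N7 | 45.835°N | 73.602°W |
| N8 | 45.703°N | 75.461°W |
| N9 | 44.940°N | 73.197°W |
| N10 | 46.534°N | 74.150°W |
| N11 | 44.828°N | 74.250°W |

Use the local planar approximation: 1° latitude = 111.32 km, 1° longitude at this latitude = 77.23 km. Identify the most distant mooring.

Distances from 46.232°N, 74.283°W:
N1: √((-0.723·111.32)² + (-0.614·77.23)²) = √(6477.73220 + 2248.58243) = 93.415 km
N2: √((-0.165·111.32)² + (-0.054·77.23)²) = √(337.37608 + 17.39240) = 18.835 km
N3: √((1.094·111.32)² + (-0.596·77.23)²) = √(14831.36214 + 2118.67621) = 130.192 km
N4: √((-0.095·111.32)² + (0.913·77.23)²) = √(111.83909 + 4971.79971) = 71.300 km
N5: √((0.248·111.32)² + (0.765·77.23)²) = √(762.16633 + 3490.55865) = 65.213 km
N6: √((-0.969·111.32)² + (1.009·77.23)²) = √(11635.73842 + 6072.31653) = 133.072 km
N7: √((-0.397·111.32)² + (0.681·77.23)²) = √(1953.11317 + 2766.08992) = 68.696 km
N8: √((-0.529·111.32)² + (-1.178·77.23)²) = √(3467.82952 + 8276.80361) = 108.373 km
N9: √((-1.292·111.32)² + (1.086·77.23)²) = √(20685.75719 + 7034.47548) = 166.494 km
N10: √((0.302·111.32)² + (0.133·77.23)²) = √(1130.21296 + 105.50556) = 35.153 km
N11: √((-1.404·111.32)² + (0.033·77.23)²) = √(24427.58937 + 6.49531) = 156.314 km
Maximum: N9 at 166.494 km.

N9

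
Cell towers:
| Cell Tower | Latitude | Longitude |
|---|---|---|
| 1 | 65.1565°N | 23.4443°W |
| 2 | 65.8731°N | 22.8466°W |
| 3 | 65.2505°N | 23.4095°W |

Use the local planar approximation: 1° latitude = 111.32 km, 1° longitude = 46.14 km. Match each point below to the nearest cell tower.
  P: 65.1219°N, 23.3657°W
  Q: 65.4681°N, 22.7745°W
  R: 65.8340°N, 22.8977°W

P→1; Q→3; R→2

P at 65.1219°N, 23.3657°W:
  1: 5.2903 km
  2: 86.9860 km
  3: 14.4577 km
  → nearest: 1 (5.2903 km)
Q at 65.4681°N, 22.7745°W:
  1: 46.4575 km
  2: 45.2072 km
  3: 38.0157 km
  → nearest: 3 (38.0157 km)
R at 65.8340°N, 22.8977°W:
  1: 79.5244 km
  2: 4.9502 km
  3: 69.1146 km
  → nearest: 2 (4.9502 km)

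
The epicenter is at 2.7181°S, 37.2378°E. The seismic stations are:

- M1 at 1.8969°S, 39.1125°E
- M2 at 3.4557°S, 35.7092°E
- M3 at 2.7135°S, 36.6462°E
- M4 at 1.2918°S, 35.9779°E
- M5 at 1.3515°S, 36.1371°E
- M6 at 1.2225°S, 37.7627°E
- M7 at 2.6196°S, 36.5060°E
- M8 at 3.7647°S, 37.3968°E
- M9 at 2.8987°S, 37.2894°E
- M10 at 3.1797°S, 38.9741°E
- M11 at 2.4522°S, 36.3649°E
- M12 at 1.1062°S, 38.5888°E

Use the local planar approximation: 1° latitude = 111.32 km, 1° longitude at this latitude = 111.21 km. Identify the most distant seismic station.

M12

Distances from 2.7181°S, 37.2378°E:
M1: √((0.8212·111.32)² + (1.8747·111.21)²) = √(8356.882131 + 43466.156593) = 227.6467 km
M2: √((-0.7376·111.32)² + (-1.5286·111.21)²) = √(6741.991667 + 28898.506059) = 188.7869 km
M3: √((0.0046·111.32)² + (-0.5916·111.21)²) = √(0.262218 + 4328.565684) = 65.7938 km
M4: √((1.4263·111.32)² + (-1.2599·111.21)²) = √(25209.727991 + 19631.786997) = 211.7582 km
M5: √((1.3666·111.32)² + (-1.1007·111.21)²) = √(23143.510125 + 14983.925824) = 195.2625 km
M6: √((1.4956·111.32)² + (0.5249·111.21)²) = √(27718.984032 + 3407.538937) = 176.4271 km
M7: √((0.0985·111.32)² + (-0.7318·111.21)²) = √(120.231664 + 6623.270491) = 82.1188 km
M8: √((-1.0466·111.32)² + (0.1590·111.21)²) = √(13574.000352 + 312.666916) = 117.8417 km
M9: √((-0.1806·111.32)² + (0.0516·111.21)²) = √(404.186578 + 32.929648) = 20.9073 km
M10: √((-0.4616·111.32)² + (1.7363·111.21)²) = √(2640.450289 + 37285.263100) = 199.8142 km
M11: √((0.2659·111.32)² + (-0.8729·111.21)²) = √(876.159290 + 9423.596202) = 101.4877 km
M12: √((1.6119·111.32)² + (1.3510·111.21)²) = √(32197.532178 + 22573.472883) = 234.0321 km
Maximum: M12 at 234.0321 km.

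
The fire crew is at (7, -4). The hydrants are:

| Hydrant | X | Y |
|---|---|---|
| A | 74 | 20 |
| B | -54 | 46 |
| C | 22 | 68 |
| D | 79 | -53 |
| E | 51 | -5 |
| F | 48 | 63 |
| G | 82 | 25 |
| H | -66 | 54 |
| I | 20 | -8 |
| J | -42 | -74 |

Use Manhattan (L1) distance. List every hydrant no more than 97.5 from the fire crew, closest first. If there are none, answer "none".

Distances from (7, -4):
A: 91
B: 111
C: 87
D: 121
E: 45
F: 108
G: 104
H: 131
I: 17
J: 119
Threshold 97.5: I (17), E (45), C (87), A (91) are within range.

I, E, C, A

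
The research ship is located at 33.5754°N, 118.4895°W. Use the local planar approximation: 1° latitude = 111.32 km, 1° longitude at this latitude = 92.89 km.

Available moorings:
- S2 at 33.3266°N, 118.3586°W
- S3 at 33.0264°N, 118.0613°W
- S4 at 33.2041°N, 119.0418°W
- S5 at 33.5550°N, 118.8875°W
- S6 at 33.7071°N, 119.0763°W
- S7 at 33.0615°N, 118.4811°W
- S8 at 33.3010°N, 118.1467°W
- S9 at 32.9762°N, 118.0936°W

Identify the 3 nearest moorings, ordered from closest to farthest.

Distances from 33.5754°N, 118.4895°W:
S2: 30.2480 km
S3: 72.9184 km
S4: 65.8820 km
S5: 37.0399 km
S6: 56.4451 km
S7: 57.2127 km
S8: 44.1251 km
S9: 76.1689 km
Sorted: S2 (30.2480 km) < S5 (37.0399 km) < S8 (44.1251 km) < S6 (56.4451 km) < S7 (57.2127 km) < …

S2, S5, S8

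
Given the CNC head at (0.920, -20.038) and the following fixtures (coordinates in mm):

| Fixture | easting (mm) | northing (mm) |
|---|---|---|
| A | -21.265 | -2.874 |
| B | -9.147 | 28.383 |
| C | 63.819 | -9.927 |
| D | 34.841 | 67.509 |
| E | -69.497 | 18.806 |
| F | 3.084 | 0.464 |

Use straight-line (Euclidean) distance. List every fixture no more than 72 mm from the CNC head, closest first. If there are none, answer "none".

Distances from (0.920, -20.038):
A: √((-22.185)² + (17.164)²) = √(492.17423 + 294.60290) = 28.050 mm
B: √((-10.067)² + (48.421)²) = √(101.34449 + 2344.59324) = 49.456 mm
C: √((62.899)² + (10.111)²) = √(3956.28420 + 102.23232) = 63.706 mm
D: √((33.921)² + (87.547)²) = √(1150.63424 + 7664.47721) = 93.889 mm
E: √((-70.417)² + (38.844)²) = √(4958.55389 + 1508.85634) = 80.420 mm
F: √((2.164)² + (20.502)²) = √(4.68290 + 420.33200) = 20.616 mm
Threshold 72 mm: F (20.616 mm), A (28.050 mm), B (49.456 mm), C (63.706 mm) are within range.

F, A, B, C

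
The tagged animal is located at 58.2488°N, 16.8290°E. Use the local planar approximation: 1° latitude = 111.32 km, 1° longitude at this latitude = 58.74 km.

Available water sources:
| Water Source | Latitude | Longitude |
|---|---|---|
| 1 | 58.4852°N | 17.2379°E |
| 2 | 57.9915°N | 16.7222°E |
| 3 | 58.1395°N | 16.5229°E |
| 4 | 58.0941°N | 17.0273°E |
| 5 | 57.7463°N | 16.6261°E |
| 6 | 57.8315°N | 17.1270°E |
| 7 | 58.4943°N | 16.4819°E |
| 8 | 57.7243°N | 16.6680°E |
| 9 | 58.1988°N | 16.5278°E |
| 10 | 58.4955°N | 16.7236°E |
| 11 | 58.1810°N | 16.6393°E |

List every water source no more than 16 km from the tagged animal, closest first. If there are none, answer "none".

11

Distances from 58.2488°N, 16.8290°E:
1: √((0.2364·111.32)² + (0.4089·58.74)²) = √(692.534382 + 576.902081) = 35.6292 km
2: √((-0.2573·111.32)² + (-0.1068·58.74)²) = √(820.400597 + 39.355949) = 29.3216 km
3: √((-0.1093·111.32)² + (-0.3061·58.74)²) = √(148.042605 + 323.291692) = 21.7102 km
4: √((-0.1547·111.32)² + (0.1983·58.74)²) = √(296.569867 + 135.679212) = 20.7906 km
5: √((-0.5025·111.32)² + (-0.2029·58.74)²) = √(3129.093407 + 142.046971) = 57.1939 km
6: √((-0.4173·111.32)² + (0.2980·58.74)²) = √(2157.958879 + 306.408220) = 49.6424 km
7: √((0.2455·111.32)² + (-0.3471·58.74)²) = √(746.877520 + 415.697212) = 34.0966 km
8: √((-0.5245·111.32)² + (-0.1610·58.74)²) = √(3409.081472 + 89.437497) = 59.1483 km
9: √((-0.0500·111.32)² + (-0.3012·58.74)²) = √(30.980356 + 313.024132) = 18.5474 km
10: √((0.2467·111.32)² + (-0.1054·58.74)²) = √(754.196815 + 38.330908) = 28.1519 km
11: √((-0.0678·111.32)² + (-0.1897·58.74)²) = √(56.964696 + 124.165959) = 13.4585 km
Threshold 16 km: 11 (13.4585 km) is within range.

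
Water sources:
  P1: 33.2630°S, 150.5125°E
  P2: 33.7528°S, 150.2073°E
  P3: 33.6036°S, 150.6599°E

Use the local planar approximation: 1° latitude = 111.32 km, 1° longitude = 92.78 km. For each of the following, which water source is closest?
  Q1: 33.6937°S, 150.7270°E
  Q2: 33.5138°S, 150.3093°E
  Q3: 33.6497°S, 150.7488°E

Q1 at 33.6937°S, 150.7270°E:
  P1: 51.9118 km
  P2: 48.6645 km
  P3: 11.8050 km
  → nearest: P3 (11.8050 km)
Q2 at 33.5138°S, 150.3093°E:
  P1: 33.6884 km
  P2: 28.2385 km
  P3: 34.0301 km
  → nearest: P2 (28.2385 km)
Q3 at 33.6497°S, 150.7488°E:
  P1: 48.3088 km
  P2: 51.5346 km
  P3: 9.7143 km
  → nearest: P3 (9.7143 km)

Q1→P3; Q2→P2; Q3→P3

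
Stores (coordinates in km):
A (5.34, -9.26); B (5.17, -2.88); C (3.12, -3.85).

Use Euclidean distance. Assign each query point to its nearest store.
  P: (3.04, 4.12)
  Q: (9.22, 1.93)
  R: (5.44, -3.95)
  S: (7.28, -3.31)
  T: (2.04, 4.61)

P at (3.04, 4.12):
  A: √((2.30)² + (-13.38)²) = √(5.2900 + 179.0244) = 13.58 km
  B: √((2.13)² + (-7.00)²) = √(4.5369 + 49.0000) = 7.32 km
  C: √((0.08)² + (-7.97)²) = √(0.0064 + 63.5209) = 7.97 km
  → nearest: B (7.32 km)
Q at (9.22, 1.93):
  A: √((-3.88)² + (-11.19)²) = √(15.0544 + 125.2161) = 11.84 km
  B: √((-4.05)² + (-4.81)²) = √(16.4025 + 23.1361) = 6.29 km
  C: √((-6.10)² + (-5.78)²) = √(37.2100 + 33.4084) = 8.40 km
  → nearest: B (6.29 km)
R at (5.44, -3.95):
  A: √((-0.10)² + (-5.31)²) = √(0.0100 + 28.1961) = 5.31 km
  B: √((-0.27)² + (1.07)²) = √(0.0729 + 1.1449) = 1.10 km
  C: √((-2.32)² + (0.10)²) = √(5.3824 + 0.0100) = 2.32 km
  → nearest: B (1.10 km)
S at (7.28, -3.31):
  A: √((-1.94)² + (-5.95)²) = √(3.7636 + 35.4025) = 6.26 km
  B: √((-2.11)² + (0.43)²) = √(4.4521 + 0.1849) = 2.15 km
  C: √((-4.16)² + (-0.54)²) = √(17.3056 + 0.2916) = 4.19 km
  → nearest: B (2.15 km)
T at (2.04, 4.61):
  A: √((3.30)² + (-13.87)²) = √(10.8900 + 192.3769) = 14.26 km
  B: √((3.13)² + (-7.49)²) = √(9.7969 + 56.1001) = 8.12 km
  C: √((1.08)² + (-8.46)²) = √(1.1664 + 71.5716) = 8.53 km
  → nearest: B (8.12 km)

P→B; Q→B; R→B; S→B; T→B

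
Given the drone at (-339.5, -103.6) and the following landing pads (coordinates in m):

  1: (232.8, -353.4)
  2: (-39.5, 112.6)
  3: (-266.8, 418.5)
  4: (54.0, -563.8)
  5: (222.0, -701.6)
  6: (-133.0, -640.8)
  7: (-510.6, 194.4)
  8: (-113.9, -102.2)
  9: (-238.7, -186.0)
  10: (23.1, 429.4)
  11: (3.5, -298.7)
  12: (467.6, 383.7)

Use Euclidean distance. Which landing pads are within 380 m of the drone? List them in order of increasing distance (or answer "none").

9, 8, 7, 2

Distances from (-339.5, -103.6):
1: 624.4 m
2: 369.8 m
3: 527.1 m
4: 605.5 m
5: 820.3 m
6: 575.5 m
7: 343.6 m
8: 225.6 m
9: 130.2 m
10: 644.6 m
11: 394.6 m
12: 942.8 m
Threshold 380 m: 9 (130.2 m), 8 (225.6 m), 7 (343.6 m), 2 (369.8 m) are within range.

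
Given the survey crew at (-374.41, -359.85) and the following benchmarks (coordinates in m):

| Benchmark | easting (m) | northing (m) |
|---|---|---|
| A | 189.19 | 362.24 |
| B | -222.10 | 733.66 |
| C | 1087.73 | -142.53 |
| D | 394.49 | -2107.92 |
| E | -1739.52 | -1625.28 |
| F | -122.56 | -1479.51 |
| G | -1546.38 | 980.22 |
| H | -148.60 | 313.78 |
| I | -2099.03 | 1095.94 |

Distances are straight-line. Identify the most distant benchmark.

Distances from (-374.41, -359.85):
A: 916.00 m
B: 1104.07 m
C: 1478.20 m
D: 1909.70 m
E: 1861.41 m
F: 1147.64 m
G: 1780.25 m
H: 710.47 m
I: 2256.91 m
Maximum: I at 2256.91 m.

I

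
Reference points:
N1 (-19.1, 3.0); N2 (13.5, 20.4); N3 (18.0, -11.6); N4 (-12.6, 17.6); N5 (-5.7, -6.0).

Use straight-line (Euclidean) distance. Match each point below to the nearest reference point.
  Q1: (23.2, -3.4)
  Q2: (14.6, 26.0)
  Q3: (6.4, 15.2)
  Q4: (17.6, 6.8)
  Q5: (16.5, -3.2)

Q1→N3; Q2→N2; Q3→N2; Q4→N2; Q5→N3

Q1 at (23.2, -3.4):
  N1: √((-42.3)² + (6.4)²) = √(1789.290 + 40.960) = 42.8
  N2: √((-9.7)² + (23.8)²) = √(94.090 + 566.440) = 25.7
  N3: √((-5.2)² + (-8.2)²) = √(27.040 + 67.240) = 9.7
  N4: √((-35.8)² + (21.0)²) = √(1281.640 + 441.000) = 41.5
  N5: √((-28.9)² + (-2.6)²) = √(835.210 + 6.760) = 29.0
  → nearest: N3 (9.7)
Q2 at (14.6, 26.0):
  N1: √((-33.7)² + (-23.0)²) = √(1135.690 + 529.000) = 40.8
  N2: √((-1.1)² + (-5.6)²) = √(1.210 + 31.360) = 5.7
  N3: √((3.4)² + (-37.6)²) = √(11.560 + 1413.760) = 37.8
  N4: √((-27.2)² + (-8.4)²) = √(739.840 + 70.560) = 28.5
  N5: √((-20.3)² + (-32.0)²) = √(412.090 + 1024.000) = 37.9
  → nearest: N2 (5.7)
Q3 at (6.4, 15.2):
  N1: √((-25.5)² + (-12.2)²) = √(650.250 + 148.840) = 28.3
  N2: √((7.1)² + (5.2)²) = √(50.410 + 27.040) = 8.8
  N3: √((11.6)² + (-26.8)²) = √(134.560 + 718.240) = 29.2
  N4: √((-19.0)² + (2.4)²) = √(361.000 + 5.760) = 19.2
  N5: √((-12.1)² + (-21.2)²) = √(146.410 + 449.440) = 24.4
  → nearest: N2 (8.8)
Q4 at (17.6, 6.8):
  N1: √((-36.7)² + (-3.8)²) = √(1346.890 + 14.440) = 36.9
  N2: √((-4.1)² + (13.6)²) = √(16.810 + 184.960) = 14.2
  N3: √((0.4)² + (-18.4)²) = √(0.160 + 338.560) = 18.4
  N4: √((-30.2)² + (10.8)²) = √(912.040 + 116.640) = 32.1
  N5: √((-23.3)² + (-12.8)²) = √(542.890 + 163.840) = 26.6
  → nearest: N2 (14.2)
Q5 at (16.5, -3.2):
  N1: √((-35.6)² + (6.2)²) = √(1267.360 + 38.440) = 36.1
  N2: √((-3.0)² + (23.6)²) = √(9.000 + 556.960) = 23.8
  N3: √((1.5)² + (-8.4)²) = √(2.250 + 70.560) = 8.5
  N4: √((-29.1)² + (20.8)²) = √(846.810 + 432.640) = 35.8
  N5: √((-22.2)² + (-2.8)²) = √(492.840 + 7.840) = 22.4
  → nearest: N3 (8.5)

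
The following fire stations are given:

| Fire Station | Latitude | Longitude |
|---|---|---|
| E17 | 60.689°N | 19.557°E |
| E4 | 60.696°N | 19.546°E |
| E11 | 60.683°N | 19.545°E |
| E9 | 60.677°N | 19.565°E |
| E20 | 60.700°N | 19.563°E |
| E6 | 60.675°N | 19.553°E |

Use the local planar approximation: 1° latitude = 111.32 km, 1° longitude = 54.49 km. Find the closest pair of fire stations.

E9 and E6

Pairwise distances:
E9–E6: 0.691 km
E17–E11: 0.935 km
E17–E4: 0.983 km
E11–E6: 0.992 km
E4–E20: 1.028 km
E17–E20: 1.267 km
E11–E9: 1.278 km
E17–E9: 1.405 km
E4–E11: 1.448 km
E17–E6: 1.574 km
E11–E20: 2.132 km
E4–E9: 2.355 km
E4–E6: 2.369 km
E9–E20: 2.563 km
E20–E6: 2.836 km
Closest pair: E9–E6 at 0.691 km.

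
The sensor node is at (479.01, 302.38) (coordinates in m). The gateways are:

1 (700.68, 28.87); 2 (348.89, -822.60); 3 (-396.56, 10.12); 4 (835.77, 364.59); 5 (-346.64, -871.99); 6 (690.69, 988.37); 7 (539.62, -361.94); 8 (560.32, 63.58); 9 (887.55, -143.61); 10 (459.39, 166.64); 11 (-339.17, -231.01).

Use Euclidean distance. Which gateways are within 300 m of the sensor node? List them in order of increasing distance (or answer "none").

10, 8

Distances from (479.01, 302.38):
1: √((221.67)² + (-273.51)²) = √(49137.5889 + 74807.7201) = 352.06 m
2: √((-130.12)² + (-1124.98)²) = √(16931.2144 + 1265580.0004) = 1132.48 m
3: √((-875.57)² + (-292.26)²) = √(766622.8249 + 85415.9076) = 923.06 m
4: √((356.76)² + (62.21)²) = √(127277.6976 + 3870.0841) = 362.14 m
5: √((-825.65)² + (-1174.37)²) = √(681697.9225 + 1379144.8969) = 1435.56 m
6: √((211.68)² + (685.99)²) = √(44808.4224 + 470582.2801) = 717.91 m
7: √((60.61)² + (-664.32)²) = √(3673.5721 + 441321.0624) = 667.08 m
8: √((81.31)² + (-238.80)²) = √(6611.3161 + 57025.4400) = 252.26 m
9: √((408.54)² + (-445.99)²) = √(166904.9316 + 198907.0801) = 604.82 m
10: √((-19.62)² + (-135.74)²) = √(384.9444 + 18425.3476) = 137.15 m
11: √((-818.18)² + (-533.39)²) = √(669418.5124 + 284504.8921) = 976.69 m
Threshold 300 m: 10 (137.15 m), 8 (252.26 m) are within range.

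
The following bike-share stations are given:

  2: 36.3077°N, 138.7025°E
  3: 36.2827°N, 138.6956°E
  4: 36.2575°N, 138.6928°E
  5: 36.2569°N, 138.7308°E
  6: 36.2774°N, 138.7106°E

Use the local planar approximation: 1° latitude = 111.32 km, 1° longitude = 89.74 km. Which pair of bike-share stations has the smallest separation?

3 and 6

Pairwise distances:
2–3: 2.8511 km
2–4: 5.6557 km
2–5: 6.1991 km
2–6: 3.4504 km
3–4: 2.8165 km
3–5: 4.2693 km
3–6: 1.4697 km
4–5: 3.4108 km
4–6: 2.7311 km
5–6: 2.9144 km
Closest pair: 3–6 at 1.4697 km.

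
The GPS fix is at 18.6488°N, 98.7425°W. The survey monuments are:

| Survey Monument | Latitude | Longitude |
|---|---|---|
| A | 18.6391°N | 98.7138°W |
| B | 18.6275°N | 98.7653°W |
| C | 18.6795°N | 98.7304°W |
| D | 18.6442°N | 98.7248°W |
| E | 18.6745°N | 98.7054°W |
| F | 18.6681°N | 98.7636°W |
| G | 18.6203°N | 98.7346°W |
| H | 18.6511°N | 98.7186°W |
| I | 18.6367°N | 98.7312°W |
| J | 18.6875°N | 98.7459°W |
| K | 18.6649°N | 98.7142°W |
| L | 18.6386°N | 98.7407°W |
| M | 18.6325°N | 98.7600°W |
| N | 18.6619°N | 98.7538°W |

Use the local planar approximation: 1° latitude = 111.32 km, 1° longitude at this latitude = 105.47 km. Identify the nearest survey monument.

Distances from 18.6488°N, 98.7425°W:
A: 3.2138 km
B: 3.3771 km
C: 3.6480 km
D: 1.9358 km
E: 4.8473 km
F: 3.0933 km
G: 3.2802 km
H: 2.5337 km
I: 1.7985 km
J: 4.3230 km
K: 3.4816 km
L: 1.1512 km
M: 2.5883 km
N: 1.8834 km
Minimum: L at 1.1512 km.

L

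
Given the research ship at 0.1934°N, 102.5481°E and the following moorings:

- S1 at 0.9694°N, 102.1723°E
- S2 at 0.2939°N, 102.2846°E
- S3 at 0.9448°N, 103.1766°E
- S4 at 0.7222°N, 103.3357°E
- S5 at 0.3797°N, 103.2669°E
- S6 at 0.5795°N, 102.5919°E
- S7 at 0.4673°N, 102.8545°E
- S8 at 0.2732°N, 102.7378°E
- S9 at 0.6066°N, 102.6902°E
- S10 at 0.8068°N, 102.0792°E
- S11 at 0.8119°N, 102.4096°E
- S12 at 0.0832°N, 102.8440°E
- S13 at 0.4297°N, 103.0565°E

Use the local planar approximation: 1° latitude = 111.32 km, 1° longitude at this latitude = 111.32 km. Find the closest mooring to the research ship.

S8

Distances from 0.1934°N, 102.5481°E:
S1: √((0.7760·111.32)² + (-0.3758·111.32)²) = √(7462.250742 + 1750.088241) = 95.9809 km
S2: √((0.1005·111.32)² + (-0.2635·111.32)²) = √(125.163736 + 860.414329) = 31.3939 km
S3: √((0.7514·111.32)² + (0.6285·111.32)²) = √(6996.627888 + 4895.048052) = 109.0490 km
S4: √((0.5288·111.32)² + (0.7876·111.32)²) = √(3465.207840 + 7687.016447) = 105.6041 km
S5: √((0.1863·111.32)² + (0.7188·111.32)²) = √(430.102637 + 6402.690843) = 82.6607 km
S6: √((0.3861·111.32)² + (0.0438·111.32)²) = √(1847.336446 + 23.773582) = 43.2563 km
S7: √((0.2739·111.32)² + (0.3064·111.32)²) = √(929.673517 + 1163.386225) = 45.7500 km
S8: √((0.0798·111.32)² + (0.1897·111.32)²) = √(78.913658 + 445.944752) = 22.9098 km
S9: √((0.4132·111.32)² + (0.1421·111.32)²) = √(2115.763015 + 250.227220) = 48.6414 km
S10: √((0.6134·111.32)² + (-0.4689·111.32)²) = √(4662.662047 + 2724.625775) = 85.9493 km
S11: √((0.6185·111.32)² + (-0.1385·111.32)²) = √(4740.518036 + 237.709174) = 70.5566 km
S12: √((-0.1102·111.32)² + (0.2959·111.32)²) = √(150.490673 + 1085.016458) = 35.1498 km
S13: √((0.2363·111.32)² + (0.5084·111.32)²) = √(691.948606 + 3203.003986) = 62.4096 km
Minimum: S8 at 22.9098 km.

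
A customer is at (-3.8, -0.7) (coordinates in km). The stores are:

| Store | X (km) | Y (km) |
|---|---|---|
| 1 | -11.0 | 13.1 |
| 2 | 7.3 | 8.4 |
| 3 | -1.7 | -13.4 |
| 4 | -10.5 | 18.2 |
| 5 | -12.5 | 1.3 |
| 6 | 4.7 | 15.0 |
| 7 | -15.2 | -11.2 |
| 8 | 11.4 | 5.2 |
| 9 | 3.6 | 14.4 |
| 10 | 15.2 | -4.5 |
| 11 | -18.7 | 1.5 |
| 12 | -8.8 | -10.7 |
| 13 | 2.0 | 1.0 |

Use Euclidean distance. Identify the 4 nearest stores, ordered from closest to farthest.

Distances from (-3.8, -0.7):
1: √((-7.2)² + (13.8)²) = √(51.840 + 190.440) = 15.6 km
2: √((11.1)² + (9.1)²) = √(123.210 + 82.810) = 14.4 km
3: √((2.1)² + (-12.7)²) = √(4.410 + 161.290) = 12.9 km
4: √((-6.7)² + (18.9)²) = √(44.890 + 357.210) = 20.1 km
5: √((-8.7)² + (2.0)²) = √(75.690 + 4.000) = 8.9 km
6: √((8.5)² + (15.7)²) = √(72.250 + 246.490) = 17.9 km
7: √((-11.4)² + (-10.5)²) = √(129.960 + 110.250) = 15.5 km
8: √((15.2)² + (5.9)²) = √(231.040 + 34.810) = 16.3 km
9: √((7.4)² + (15.1)²) = √(54.760 + 228.010) = 16.8 km
10: √((19.0)² + (-3.8)²) = √(361.000 + 14.440) = 19.4 km
11: √((-14.9)² + (2.2)²) = √(222.010 + 4.840) = 15.1 km
12: √((-5.0)² + (-10.0)²) = √(25.000 + 100.000) = 11.2 km
13: √((5.8)² + (1.7)²) = √(33.640 + 2.890) = 6.0 km
Sorted: 13 (6.0 km) < 5 (8.9 km) < 12 (11.2 km) < 3 (12.9 km) < 2 (14.4 km) < 11 (15.1 km) < …

13, 5, 12, 3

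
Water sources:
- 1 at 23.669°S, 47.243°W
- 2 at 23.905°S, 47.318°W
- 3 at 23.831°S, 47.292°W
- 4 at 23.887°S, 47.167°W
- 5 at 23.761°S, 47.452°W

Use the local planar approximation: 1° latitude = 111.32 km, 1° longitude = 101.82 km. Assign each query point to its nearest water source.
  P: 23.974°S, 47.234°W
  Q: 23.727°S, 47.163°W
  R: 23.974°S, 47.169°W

P→2; Q→1; R→4

P at 23.974°S, 47.234°W:
  1: 33.965 km
  2: 11.496 km
  3: 16.979 km
  4: 11.846 km
  5: 32.479 km
  → nearest: 2 (11.496 km)
Q at 23.727°S, 47.163°W:
  1: 10.394 km
  2: 25.332 km
  3: 17.509 km
  4: 17.816 km
  5: 29.668 km
  → nearest: 1 (10.394 km)
R at 23.974°S, 47.169°W:
  1: 34.779 km
  2: 17.005 km
  3: 20.255 km
  4: 9.687 km
  5: 37.317 km
  → nearest: 4 (9.687 km)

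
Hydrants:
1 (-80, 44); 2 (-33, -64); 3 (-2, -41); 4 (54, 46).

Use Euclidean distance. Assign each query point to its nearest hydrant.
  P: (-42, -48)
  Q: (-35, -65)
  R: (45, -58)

P at (-42, -48):
  1: √((-38)² + (92)²) = √(1444.000 + 8464.000) = 99.5
  2: √((9)² + (-16)²) = √(81.000 + 256.000) = 18.4
  3: √((40)² + (7)²) = √(1600.000 + 49.000) = 40.6
  4: √((96)² + (94)²) = √(9216.000 + 8836.000) = 134.4
  → nearest: 2 (18.4)
Q at (-35, -65):
  1: √((-45)² + (109)²) = √(2025.000 + 11881.000) = 117.9
  2: √((2)² + (1)²) = √(4.000 + 1.000) = 2.2
  3: √((33)² + (24)²) = √(1089.000 + 576.000) = 40.8
  4: √((89)² + (111)²) = √(7921.000 + 12321.000) = 142.3
  → nearest: 2 (2.2)
R at (45, -58):
  1: √((-125)² + (102)²) = √(15625.000 + 10404.000) = 161.3
  2: √((-78)² + (-6)²) = √(6084.000 + 36.000) = 78.2
  3: √((-47)² + (17)²) = √(2209.000 + 289.000) = 50.0
  4: √((9)² + (104)²) = √(81.000 + 10816.000) = 104.4
  → nearest: 3 (50.0)

P→2; Q→2; R→3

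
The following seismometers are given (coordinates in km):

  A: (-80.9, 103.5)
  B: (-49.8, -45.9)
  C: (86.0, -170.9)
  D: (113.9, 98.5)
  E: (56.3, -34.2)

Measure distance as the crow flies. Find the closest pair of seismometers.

Pairwise distances:
A–B: 152.6 km
A–C: 321.2 km
A–D: 194.9 km
A–E: 194.4 km
B–C: 184.6 km
B–D: 218.3 km
B–E: 106.7 km
C–D: 270.8 km
C–E: 139.9 km
D–E: 144.7 km
Closest pair: B–E at 106.7 km.

B and E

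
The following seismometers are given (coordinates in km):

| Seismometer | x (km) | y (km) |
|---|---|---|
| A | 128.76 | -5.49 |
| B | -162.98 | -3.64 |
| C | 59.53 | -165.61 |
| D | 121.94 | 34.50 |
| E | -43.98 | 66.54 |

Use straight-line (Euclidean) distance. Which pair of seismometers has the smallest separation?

Pairwise distances:
A–B: 291.75 km
A–C: 174.45 km
A–D: 40.57 km
A–E: 187.16 km
B–C: 275.22 km
B–D: 287.46 km
B–E: 138.15 km
C–D: 209.62 km
C–E: 254.18 km
D–E: 168.99 km
Closest pair: A–D at 40.57 km.

A and D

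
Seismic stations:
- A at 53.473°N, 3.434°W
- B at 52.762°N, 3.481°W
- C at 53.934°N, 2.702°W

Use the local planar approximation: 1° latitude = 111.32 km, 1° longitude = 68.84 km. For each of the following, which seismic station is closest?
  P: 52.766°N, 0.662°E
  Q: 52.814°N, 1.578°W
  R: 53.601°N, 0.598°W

P→C; Q→B; R→C

P at 52.766°N, 0.662°E:
  A: √((0.707·111.32)² + (-4.096·68.84)²) = √(6194.19999 + 79506.31394) = 292.747 km
  B: √((-0.004·111.32)² + (-4.143·68.84)²) = √(0.19827 + 81341.39006) = 285.204 km
  C: √((1.168·111.32)² + (-3.364·68.84)²) = √(16905.65807 + 53628.25893) = 265.582 km
  → nearest: C (265.582 km)
Q at 52.814°N, 1.578°W:
  A: √((0.659·111.32)² + (-1.856·68.84)²) = √(5381.67199 + 16324.41651) = 147.330 km
  B: √((-0.052·111.32)² + (-1.903·68.84)²) = √(33.50835 + 17161.66025) = 131.130 km
  C: √((1.120·111.32)² + (-1.124·68.84)²) = √(15544.70343 + 5987.07014) = 146.737 km
  → nearest: B (131.130 km)
R at 53.601°N, 0.598°W:
  A: √((-0.128·111.32)² + (-2.836·68.84)²) = √(203.03286 + 38114.84661) = 195.750 km
  B: √((-0.839·111.32)² + (-2.883·68.84)²) = √(8723.08927 + 39388.64202) = 219.344 km
  C: √((0.333·111.32)² + (-2.104·68.84)²) = √(1374.15228 + 20978.44021) = 149.508 km
  → nearest: C (149.508 km)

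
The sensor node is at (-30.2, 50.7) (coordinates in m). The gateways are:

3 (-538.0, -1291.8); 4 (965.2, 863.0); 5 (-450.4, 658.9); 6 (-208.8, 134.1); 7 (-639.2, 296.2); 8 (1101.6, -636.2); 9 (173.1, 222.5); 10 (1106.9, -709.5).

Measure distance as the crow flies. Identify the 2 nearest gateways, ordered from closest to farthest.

Distances from (-30.2, 50.7):
3: √((-507.8)² + (-1342.5)²) = √(257860.840 + 1802306.250) = 1435.3 m
4: √((995.4)² + (812.3)²) = √(990821.160 + 659831.290) = 1284.8 m
5: √((-420.2)² + (608.2)²) = √(176568.040 + 369907.240) = 739.2 m
6: √((-178.6)² + (83.4)²) = √(31897.960 + 6955.560) = 197.1 m
7: √((-609.0)² + (245.5)²) = √(370881.000 + 60270.250) = 656.6 m
8: √((1131.8)² + (-686.9)²) = √(1280971.240 + 471831.610) = 1323.9 m
9: √((203.3)² + (171.8)²) = √(41330.890 + 29515.240) = 266.2 m
10: √((1137.1)² + (-760.2)²) = √(1292996.410 + 577904.040) = 1367.8 m
Sorted: 6 (197.1 m) < 9 (266.2 m) < 7 (656.6 m) < 5 (739.2 m) < …

6, 9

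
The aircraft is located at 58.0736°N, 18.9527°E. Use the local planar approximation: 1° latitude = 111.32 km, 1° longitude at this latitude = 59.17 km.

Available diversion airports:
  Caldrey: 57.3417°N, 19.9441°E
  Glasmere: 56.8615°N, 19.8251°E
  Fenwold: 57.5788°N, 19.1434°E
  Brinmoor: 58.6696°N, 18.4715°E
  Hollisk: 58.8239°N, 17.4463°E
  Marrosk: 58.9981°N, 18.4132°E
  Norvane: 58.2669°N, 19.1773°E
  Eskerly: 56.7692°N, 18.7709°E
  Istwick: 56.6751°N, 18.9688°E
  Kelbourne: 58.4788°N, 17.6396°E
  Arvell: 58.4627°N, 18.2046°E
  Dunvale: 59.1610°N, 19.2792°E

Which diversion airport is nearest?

Distances from 58.0736°N, 18.9527°E:
Caldrey: √((-0.7319·111.32)² + (0.9914·59.17)²) = √(6638.193224 + 3441.129111) = 100.3958 km
Glasmere: √((-1.2121·111.32)² + (0.8724·59.17)²) = √(18206.367205 + 2664.614902) = 144.4679 km
Fenwold: √((-0.4948·111.32)² + (0.1907·59.17)²) = √(3033.931543 + 127.322314) = 56.2250 km
Brinmoor: √((0.5960·111.32)² + (-0.4812·59.17)²) = √(4401.887255 + 810.689179) = 72.1982 km
Hollisk: √((0.7503·111.32)² + (-1.5064·59.17)²) = √(6976.157679 + 7944.814336) = 122.1514 km
Marrosk: √((0.9245·111.32)² + (-0.5395·59.17)²) = √(10591.567207 + 1019.027811) = 107.7525 km
Norvane: √((0.1933·111.32)² + (0.2246·59.17)²) = √(463.031038 + 176.612990) = 25.2912 km
Eskerly: √((-1.3044·111.32)² + (-0.1818·59.17)²) = √(21084.726677 + 115.715329) = 145.6037 km
Istwick: √((-1.3985·111.32)² + (0.0161·59.17)²) = √(24236.579988 + 0.907517) = 155.6839 km
Kelbourne: √((0.4052·111.32)² + (-1.3131·59.17)²) = √(2034.629180 + 6036.688151) = 89.8405 km
Arvell: √((0.3891·111.32)² + (-0.7481·59.17)²) = √(1876.155613 + 1959.397042) = 61.9318 km
Dunvale: √((1.0874·111.32)² + (0.3265·59.17)²) = √(14652.949493 + 373.223954) = 122.5813 km
Minimum: Norvane at 25.2912 km.

Norvane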